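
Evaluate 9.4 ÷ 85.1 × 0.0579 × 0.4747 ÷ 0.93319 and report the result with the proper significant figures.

9.4 ÷ 85.1 × 0.0579 × 0.4747 ÷ 0.93319 = 0.00325331422917…
Multiplication/division keeps the fewest significant figures: 9.4 → 2 s.f., 85.1 → 3 s.f., 0.0579 → 3 s.f., 0.4747 → 4 s.f., 0.93319 → 5 s.f.; limit is 2.
Rounded to 2 significant figures: 0.0033.

0.0033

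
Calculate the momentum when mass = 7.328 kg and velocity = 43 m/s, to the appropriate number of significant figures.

momentum = 7.328 kg × 43 m/s = 315.104 kg·m/s.
7.328 has 4 significant figures; 43 has 2.
Division/multiplication keeps the fewest: 2 significant figures.
Rounded: 3.2 × 10² kg·m/s.

3.2 × 10² kg·m/s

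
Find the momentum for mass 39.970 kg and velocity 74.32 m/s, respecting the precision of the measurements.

2971 kg·m/s

momentum = 39.970 kg × 74.32 m/s = 2970.5704 kg·m/s.
39.970 has 5 significant figures; 74.32 has 4.
Division/multiplication keeps the fewest: 4 significant figures.
Rounded: 2971 kg·m/s.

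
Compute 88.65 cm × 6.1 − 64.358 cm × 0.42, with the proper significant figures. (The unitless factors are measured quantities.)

5.1 × 10² cm

88.65 × 6.1 = 540.765 → 5.4 × 10² cm (2 s.f., last digit at the 10^1 place).
64.358 × 0.42 = 27.03036 → 27 cm (2 s.f., last digit at the 10^0 place).
Difference: 513.73464 cm; keep the coarser place, 10^1.
Result: 5.1 × 10² cm.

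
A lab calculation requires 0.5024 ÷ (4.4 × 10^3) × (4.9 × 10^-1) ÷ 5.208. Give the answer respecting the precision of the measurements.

1.1 × 10^-5

0.5024 ÷ (4.4 × 10^3) × (4.9 × 10^-1) ÷ 5.208 = 0.000010742913001…
Multiplication/division keeps the fewest significant figures: 0.5024 → 4 s.f., 4.4 × 10^3 → 2 s.f., 4.9 × 10^-1 → 2 s.f., 5.208 → 4 s.f.; limit is 2.
Rounded to 2 significant figures: 1.1 × 10^-5.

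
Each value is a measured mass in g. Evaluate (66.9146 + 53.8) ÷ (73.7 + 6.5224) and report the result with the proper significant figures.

1.50

66.9146 + 53.8 = 120.7146, limited to 1 d.p. → 4 s.f.; 73.7 + 6.5224 = 80.2224, limited to 1 d.p. → 3 s.f.
Carrying full precision, 120.7146 ÷ 80.2224 = 1.50474929695…; keep min(4, 3) = 3 s.f.
Rounded to 3 significant figures: 1.50.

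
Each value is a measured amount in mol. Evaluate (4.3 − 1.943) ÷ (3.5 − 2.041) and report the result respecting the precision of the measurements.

4.3 − 1.943 = 2.357, limited to 1 d.p. → 2 s.f.; 3.5 − 2.041 = 1.459, limited to 1 d.p. → 2 s.f.
Carrying full precision, 2.357 ÷ 1.459 = 1.61549006169…; keep min(2, 2) = 2 s.f.
Rounded to 2 significant figures: 1.6.

1.6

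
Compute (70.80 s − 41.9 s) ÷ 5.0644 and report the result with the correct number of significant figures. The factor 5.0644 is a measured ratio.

5.71 s

70.80 s − 41.9 s = 28.90 s; the difference is limited to 1 decimal place (3 s.f.).
Carrying full precision, 28.90 ÷ 5.0644 = 5.70650027644… s; 5.0644 has 5 s.f., so the result keeps min(3, 5) = 3 s.f.
Rounded to 3 significant figures: 5.71 s.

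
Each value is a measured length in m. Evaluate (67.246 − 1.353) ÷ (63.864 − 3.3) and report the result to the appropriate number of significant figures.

1.09

67.246 − 1.353 = 65.893, limited to 3 d.p. → 5 s.f.; 63.864 − 3.3 = 60.564, limited to 1 d.p. → 3 s.f.
Carrying full precision, 65.893 ÷ 60.564 = 1.08798956476…; keep min(5, 3) = 3 s.f.
Rounded to 3 significant figures: 1.09.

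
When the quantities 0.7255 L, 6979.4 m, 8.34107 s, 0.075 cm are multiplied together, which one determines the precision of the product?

0.075 cm

0.7255 L → 4 s.f.; 6979.4 m → 5 s.f.; 8.34107 s → 6 s.f.; 0.075 cm → 2 s.f.
The fewest is 2 significant figures, from 0.075 cm.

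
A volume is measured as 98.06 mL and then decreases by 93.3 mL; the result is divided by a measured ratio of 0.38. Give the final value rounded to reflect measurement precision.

13 mL

98.06 mL − 93.3 mL = 4.76 mL; the difference is limited to 1 decimal place (2 s.f.).
Carrying full precision, 4.76 ÷ 0.38 = 12.5263157895… mL; 0.38 has 2 s.f., so the result keeps min(2, 2) = 2 s.f.
Rounded to 2 significant figures: 13 mL.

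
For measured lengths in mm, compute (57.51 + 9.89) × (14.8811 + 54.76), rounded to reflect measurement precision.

57.51 + 9.89 = 67.40, limited to 2 d.p. → 4 s.f.; 14.8811 + 54.76 = 69.6411, limited to 2 d.p. → 4 s.f.
Carrying full precision, 67.40 × 69.6411 = 4693.81014; keep min(4, 4) = 4 s.f.
Rounded to 4 significant figures: 4694 mm².

4694 mm²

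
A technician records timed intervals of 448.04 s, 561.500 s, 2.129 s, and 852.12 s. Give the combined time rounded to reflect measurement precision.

448.04 s + 561.500 s + 2.129 s + 852.12 s = 1863.789 s.
Addition/subtraction keeps the fewest decimal places: 448.04 → 2 decimal places, 561.500 → 3 decimal places, 2.129 → 3 decimal places, 852.12 → 2 decimal places; limit is 2.
Rounded to 2 decimal places: 1863.79 s.

1863.79 s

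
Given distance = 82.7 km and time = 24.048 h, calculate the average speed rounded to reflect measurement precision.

average speed = 82.7 km ÷ 24.048 h = 3.43895542249… km/h.
82.7 has 3 significant figures; 24.048 has 5.
Division/multiplication keeps the fewest: 3 significant figures.
Rounded: 3.44 km/h.

3.44 km/h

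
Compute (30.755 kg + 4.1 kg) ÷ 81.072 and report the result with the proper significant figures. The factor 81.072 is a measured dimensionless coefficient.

30.755 kg + 4.1 kg = 34.855 kg; the sum is limited to 1 decimal place (3 s.f.).
Carrying full precision, 34.855 ÷ 81.072 = 0.4299264851… kg; 81.072 has 5 s.f., so the result keeps min(3, 5) = 3 s.f.
Rounded to 3 significant figures: 0.430 kg.

0.430 kg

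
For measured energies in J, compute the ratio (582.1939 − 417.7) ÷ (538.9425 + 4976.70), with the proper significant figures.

582.1939 − 417.7 = 164.4939, limited to 1 d.p. → 4 s.f.; 538.9425 + 4976.70 = 5515.6425, limited to 2 d.p. → 6 s.f.
Carrying full precision, 164.4939 ÷ 5515.6425 = 0.0298231620342…; keep min(4, 6) = 4 s.f.
Rounded to 4 significant figures: 0.02982.

0.02982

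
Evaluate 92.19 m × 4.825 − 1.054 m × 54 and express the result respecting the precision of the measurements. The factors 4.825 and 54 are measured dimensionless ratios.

3.88 × 10^2 m

92.19 × 4.825 = 444.81675 → 444.8 m (4 s.f., last digit at the 10^-1 place).
1.054 × 54 = 56.916 → 57 m (2 s.f., last digit at the 10^0 place).
Difference: 387.90075 m; keep the coarser place, 10^0.
Result: 3.88 × 10^2 m.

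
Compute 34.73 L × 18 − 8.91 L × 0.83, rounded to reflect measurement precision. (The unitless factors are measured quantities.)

6.2 × 10^2 L

34.73 × 18 = 625.14 → 6.3 × 10^2 L (2 s.f., last digit at the 10^1 place).
8.91 × 0.83 = 7.3953 → 7.4 L (2 s.f., last digit at the 10^-1 place).
Difference: 617.7447 L; keep the coarser place, 10^1.
Result: 6.2 × 10^2 L.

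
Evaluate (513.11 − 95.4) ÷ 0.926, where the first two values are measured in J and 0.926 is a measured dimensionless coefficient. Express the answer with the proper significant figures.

513.11 J − 95.4 J = 417.71 J; the difference is limited to 1 decimal place (4 s.f.).
Carrying full precision, 417.71 ÷ 0.926 = 451.090712743… J; 0.926 has 3 s.f., so the result keeps min(4, 3) = 3 s.f.
Rounded to 3 significant figures: 4.51 × 10² J.

4.51 × 10² J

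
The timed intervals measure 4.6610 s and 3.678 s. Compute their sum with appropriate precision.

4.6610 s + 3.678 s = 8.3390 s.
Addition/subtraction keeps the fewest decimal places: 4.6610 → 4 decimal places, 3.678 → 3 decimal places; limit is 3.
Rounded to 3 decimal places: 8.339 s.

8.339 s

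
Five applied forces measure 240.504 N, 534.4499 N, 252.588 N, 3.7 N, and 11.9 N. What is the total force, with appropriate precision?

240.504 N + 534.4499 N + 252.588 N + 3.7 N + 11.9 N = 1043.1419 N.
Addition/subtraction keeps the fewest decimal places: 240.504 → 3 decimal places, 534.4499 → 4 decimal places, 252.588 → 3 decimal places, 3.7 → 1 decimal place, 11.9 → 1 decimal place; limit is 1.
Rounded to 1 decimal place: 1.0431 × 10^3 N.

1.0431 × 10^3 N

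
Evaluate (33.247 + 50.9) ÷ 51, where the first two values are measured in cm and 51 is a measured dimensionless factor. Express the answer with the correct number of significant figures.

33.247 cm + 50.9 cm = 84.147 cm; the sum is limited to 1 decimal place (3 s.f.).
Carrying full precision, 84.147 ÷ 51 = 1.64994117647… cm; 51 has 2 s.f., so the result keeps min(3, 2) = 2 s.f.
Rounded to 2 significant figures: 1.6 cm.

1.6 cm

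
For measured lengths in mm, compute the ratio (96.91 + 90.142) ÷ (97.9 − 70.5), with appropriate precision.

96.91 + 90.142 = 187.052, limited to 2 d.p. → 5 s.f.; 97.9 − 70.5 = 27.4, limited to 1 d.p. → 3 s.f.
Carrying full precision, 187.052 ÷ 27.4 = 6.82671532847…; keep min(5, 3) = 3 s.f.
Rounded to 3 significant figures: 6.83.

6.83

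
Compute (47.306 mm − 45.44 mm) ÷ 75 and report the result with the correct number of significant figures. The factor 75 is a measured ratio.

2.5 × 10⁻² mm

47.306 mm − 45.44 mm = 1.866 mm; the difference is limited to 2 decimal places (3 s.f.).
Carrying full precision, 1.866 ÷ 75 = 0.02488 mm; 75 has 2 s.f., so the result keeps min(3, 2) = 2 s.f.
Rounded to 2 significant figures: 2.5 × 10⁻² mm.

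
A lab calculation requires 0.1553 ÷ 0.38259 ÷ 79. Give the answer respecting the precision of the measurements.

0.0051

0.1553 ÷ 0.38259 ÷ 79 = 0.00513819698583…
Multiplication/division keeps the fewest significant figures: 0.1553 → 4 s.f., 0.38259 → 5 s.f., 79 → 2 s.f.; limit is 2.
Rounded to 2 significant figures: 0.0051.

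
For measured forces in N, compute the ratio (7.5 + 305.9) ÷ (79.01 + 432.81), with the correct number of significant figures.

7.5 + 305.9 = 313.4, limited to 1 d.p. → 4 s.f.; 79.01 + 432.81 = 511.82, limited to 2 d.p. → 5 s.f.
Carrying full precision, 313.4 ÷ 511.82 = 0.612324645383…; keep min(4, 5) = 4 s.f.
Rounded to 4 significant figures: 0.6123.

0.6123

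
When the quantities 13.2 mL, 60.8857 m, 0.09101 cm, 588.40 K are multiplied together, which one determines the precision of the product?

13.2 mL

13.2 mL → 3 s.f.; 60.8857 m → 6 s.f.; 0.09101 cm → 4 s.f.; 588.40 K → 5 s.f.
The fewest is 3 significant figures, from 13.2 mL.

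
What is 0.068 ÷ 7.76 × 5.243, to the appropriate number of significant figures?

0.068 ÷ 7.76 × 5.243 = 0.045943814433…
Multiplication/division keeps the fewest significant figures: 0.068 → 2 s.f., 7.76 → 3 s.f., 5.243 → 4 s.f.; limit is 2.
Rounded to 2 significant figures: 0.046.

0.046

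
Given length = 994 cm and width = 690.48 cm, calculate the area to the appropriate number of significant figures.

6.86 × 10^5 cm²

area = 994 cm × 690.48 cm = 686337.12 cm².
994 has 3 significant figures; 690.48 has 5.
Division/multiplication keeps the fewest: 3 significant figures.
Rounded: 6.86 × 10^5 cm².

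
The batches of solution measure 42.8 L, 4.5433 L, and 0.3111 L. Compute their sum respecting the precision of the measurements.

47.7 L

42.8 L + 4.5433 L + 0.3111 L = 47.6544 L.
Addition/subtraction keeps the fewest decimal places: 42.8 → 1 decimal place, 4.5433 → 4 decimal places, 0.3111 → 4 decimal places; limit is 1.
Rounded to 1 decimal place: 47.7 L.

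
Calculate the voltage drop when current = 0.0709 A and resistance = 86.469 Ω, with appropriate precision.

voltage drop = 0.0709 A × 86.469 Ω = 6.1306521 V.
0.0709 has 3 significant figures; 86.469 has 5.
Division/multiplication keeps the fewest: 3 significant figures.
Rounded: 6.13 V.

6.13 V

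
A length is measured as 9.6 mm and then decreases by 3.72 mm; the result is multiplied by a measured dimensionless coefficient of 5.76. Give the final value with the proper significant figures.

9.6 mm − 3.72 mm = 5.88 mm; the difference is limited to 1 decimal place (2 s.f.).
Carrying full precision, 5.88 × 5.76 = 33.8688 mm; 5.76 has 3 s.f., so the result keeps min(2, 3) = 2 s.f.
Rounded to 2 significant figures: 34 mm.

34 mm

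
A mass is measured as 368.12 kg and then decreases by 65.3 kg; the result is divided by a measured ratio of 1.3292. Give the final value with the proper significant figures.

368.12 kg − 65.3 kg = 302.82 kg; the difference is limited to 1 decimal place (4 s.f.).
Carrying full precision, 302.82 ÷ 1.3292 = 227.821245862… kg; 1.3292 has 5 s.f., so the result keeps min(4, 5) = 4 s.f.
Rounded to 4 significant figures: 227.8 kg.

227.8 kg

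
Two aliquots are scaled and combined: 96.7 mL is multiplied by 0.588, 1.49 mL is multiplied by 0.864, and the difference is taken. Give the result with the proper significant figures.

96.7 × 0.588 = 56.8596 → 56.9 mL (3 s.f., last digit at the 10^-1 place).
1.49 × 0.864 = 1.28736 → 1.29 mL (3 s.f., last digit at the 10^-2 place).
Difference: 55.57224 mL; keep the coarser place, 10^-1.
Result: 55.6 mL.

55.6 mL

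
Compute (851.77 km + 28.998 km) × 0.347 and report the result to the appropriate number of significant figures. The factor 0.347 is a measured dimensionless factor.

306 km

851.77 km + 28.998 km = 880.768 km; the sum is limited to 2 decimal places (5 s.f.).
Carrying full precision, 880.768 × 0.347 = 305.626496 km; 0.347 has 3 s.f., so the result keeps min(5, 3) = 3 s.f.
Rounded to 3 significant figures: 306 km.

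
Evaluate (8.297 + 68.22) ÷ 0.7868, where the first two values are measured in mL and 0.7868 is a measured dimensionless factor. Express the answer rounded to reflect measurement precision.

97.25 mL

8.297 mL + 68.22 mL = 76.517 mL; the sum is limited to 2 decimal places (4 s.f.).
Carrying full precision, 76.517 ÷ 0.7868 = 97.2508896797… mL; 0.7868 has 4 s.f., so the result keeps min(4, 4) = 4 s.f.
Rounded to 4 significant figures: 97.25 mL.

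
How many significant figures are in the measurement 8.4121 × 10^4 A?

5

8.4121 × 10^4: in scientific notation every digit of the coefficient is significant.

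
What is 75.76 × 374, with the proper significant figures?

2.83 × 10^4

75.76 × 374 = 28334.24
Multiplication/division keeps the fewest significant figures: 75.76 → 4 s.f., 374 → 3 s.f.; limit is 3.
Rounded to 3 significant figures: 2.83 × 10^4.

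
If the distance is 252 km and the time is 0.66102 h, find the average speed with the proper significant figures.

average speed = 252 km ÷ 0.66102 h = 381.229009712… km/h.
252 has 3 significant figures; 0.66102 has 5.
Division/multiplication keeps the fewest: 3 significant figures.
Rounded: 381 km/h.

381 km/h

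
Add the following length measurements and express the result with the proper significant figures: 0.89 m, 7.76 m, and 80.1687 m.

0.89 m + 7.76 m + 80.1687 m = 88.8187 m.
Addition/subtraction keeps the fewest decimal places: 0.89 → 2 decimal places, 7.76 → 2 decimal places, 80.1687 → 4 decimal places; limit is 2.
Rounded to 2 decimal places: 88.82 m.

88.82 m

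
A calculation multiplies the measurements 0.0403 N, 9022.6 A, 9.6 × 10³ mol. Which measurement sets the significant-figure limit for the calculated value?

0.0403 N → 3 s.f.; 9022.6 A → 5 s.f.; 9.6 × 10³ mol → 2 s.f.
The fewest is 2 significant figures, from 9.6 × 10³ mol.

9.6 × 10³ mol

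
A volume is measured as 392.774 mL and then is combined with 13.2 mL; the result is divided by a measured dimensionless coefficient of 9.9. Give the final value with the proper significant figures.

41 mL

392.774 mL + 13.2 mL = 405.974 mL; the sum is limited to 1 decimal place (4 s.f.).
Carrying full precision, 405.974 ÷ 9.9 = 41.0074747475… mL; 9.9 has 2 s.f., so the result keeps min(4, 2) = 2 s.f.
Rounded to 2 significant figures: 41 mL.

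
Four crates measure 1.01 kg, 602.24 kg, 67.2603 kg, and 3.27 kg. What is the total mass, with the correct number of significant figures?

1.01 kg + 602.24 kg + 67.2603 kg + 3.27 kg = 673.7803 kg.
Addition/subtraction keeps the fewest decimal places: 1.01 → 2 decimal places, 602.24 → 2 decimal places, 67.2603 → 4 decimal places, 3.27 → 2 decimal places; limit is 2.
Rounded to 2 decimal places: 673.78 kg.

673.78 kg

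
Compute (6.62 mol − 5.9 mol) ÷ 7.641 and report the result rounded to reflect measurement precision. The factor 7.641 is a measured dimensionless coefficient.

6.62 mol − 5.9 mol = 0.72 mol; the difference is limited to 1 decimal place (1 s.f.).
Carrying full precision, 0.72 ÷ 7.641 = 0.0942285041225… mol; 7.641 has 4 s.f., so the result keeps min(1, 4) = 1 s.f.
Rounded to 1 significant figure: 0.09 mol.

0.09 mol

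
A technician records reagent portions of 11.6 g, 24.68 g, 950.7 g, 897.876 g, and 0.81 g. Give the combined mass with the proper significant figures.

1885.7 g

11.6 g + 24.68 g + 950.7 g + 897.876 g + 0.81 g = 1885.666 g.
Addition/subtraction keeps the fewest decimal places: 11.6 → 1 decimal place, 24.68 → 2 decimal places, 950.7 → 1 decimal place, 897.876 → 3 decimal places, 0.81 → 2 decimal places; limit is 1.
Rounded to 1 decimal place: 1885.7 g.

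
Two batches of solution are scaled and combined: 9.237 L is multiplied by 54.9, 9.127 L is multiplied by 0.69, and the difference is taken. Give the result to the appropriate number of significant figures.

501 L

9.237 × 54.9 = 507.1113 → 507 L (3 s.f., last digit at the 10^0 place).
9.127 × 0.69 = 6.29763 → 6.3 L (2 s.f., last digit at the 10^-1 place).
Difference: 500.81367 L; keep the coarser place, 10^0.
Result: 501 L.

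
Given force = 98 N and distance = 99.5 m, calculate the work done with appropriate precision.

9.8 × 10^3 J

work done = 98 N × 99.5 m = 9751 J.
98 has 2 significant figures; 99.5 has 3.
Division/multiplication keeps the fewest: 2 significant figures.
Rounded: 9.8 × 10^3 J.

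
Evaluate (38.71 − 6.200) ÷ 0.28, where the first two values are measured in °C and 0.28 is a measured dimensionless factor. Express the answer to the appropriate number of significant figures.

38.71 °C − 6.200 °C = 32.510 °C; the difference is limited to 2 decimal places (4 s.f.).
Carrying full precision, 32.510 ÷ 0.28 = 116.107142857… °C; 0.28 has 2 s.f., so the result keeps min(4, 2) = 2 s.f.
Rounded to 2 significant figures: 1.2 × 10² °C.

1.2 × 10² °C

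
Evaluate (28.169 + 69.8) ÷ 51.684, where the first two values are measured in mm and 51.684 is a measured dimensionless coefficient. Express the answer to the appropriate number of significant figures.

28.169 mm + 69.8 mm = 97.969 mm; the sum is limited to 1 decimal place (3 s.f.).
Carrying full precision, 97.969 ÷ 51.684 = 1.89553827103… mm; 51.684 has 5 s.f., so the result keeps min(3, 5) = 3 s.f.
Rounded to 3 significant figures: 1.90 mm.

1.90 mm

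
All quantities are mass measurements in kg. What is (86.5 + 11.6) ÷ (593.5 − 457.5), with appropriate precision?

7.21 × 10⁻¹

86.5 + 11.6 = 98.1, limited to 1 d.p. → 3 s.f.; 593.5 − 457.5 = 136.0, limited to 1 d.p. → 4 s.f.
Carrying full precision, 98.1 ÷ 136.0 = 0.721323529412…; keep min(3, 4) = 3 s.f.
Rounded to 3 significant figures: 7.21 × 10⁻¹.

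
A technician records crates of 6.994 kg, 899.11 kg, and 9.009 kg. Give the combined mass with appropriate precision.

915.11 kg

6.994 kg + 899.11 kg + 9.009 kg = 915.113 kg.
Addition/subtraction keeps the fewest decimal places: 6.994 → 3 decimal places, 899.11 → 2 decimal places, 9.009 → 3 decimal places; limit is 2.
Rounded to 2 decimal places: 915.11 kg.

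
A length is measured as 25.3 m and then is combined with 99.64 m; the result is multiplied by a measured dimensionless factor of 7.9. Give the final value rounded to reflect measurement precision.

25.3 m + 99.64 m = 124.94 m; the sum is limited to 1 decimal place (4 s.f.).
Carrying full precision, 124.94 × 7.9 = 987.026 m; 7.9 has 2 s.f., so the result keeps min(4, 2) = 2 s.f.
Rounded to 2 significant figures: 9.9 × 10^2 m.

9.9 × 10^2 m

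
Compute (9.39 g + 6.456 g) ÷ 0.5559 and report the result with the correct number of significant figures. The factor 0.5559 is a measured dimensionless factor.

28.51 g

9.39 g + 6.456 g = 15.846 g; the sum is limited to 2 decimal places (4 s.f.).
Carrying full precision, 15.846 ÷ 0.5559 = 28.5051268214… g; 0.5559 has 4 s.f., so the result keeps min(4, 4) = 4 s.f.
Rounded to 4 significant figures: 28.51 g.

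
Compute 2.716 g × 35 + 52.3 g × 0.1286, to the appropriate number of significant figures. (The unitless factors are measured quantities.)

102 g

2.716 × 35 = 95.06 → 95 g (2 s.f., last digit at the 10^0 place).
52.3 × 0.1286 = 6.72578 → 6.73 g (3 s.f., last digit at the 10^-2 place).
Sum: 101.78578 g; keep the coarser place, 10^0.
Result: 102 g.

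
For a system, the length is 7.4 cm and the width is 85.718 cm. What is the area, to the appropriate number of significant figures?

6.3 × 10² cm²

area = 7.4 cm × 85.718 cm = 634.3132 cm².
7.4 has 2 significant figures; 85.718 has 5.
Division/multiplication keeps the fewest: 2 significant figures.
Rounded: 6.3 × 10² cm².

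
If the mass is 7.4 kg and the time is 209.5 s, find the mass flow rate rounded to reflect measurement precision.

0.035 kg/s

mass flow rate = 7.4 kg ÷ 209.5 s = 0.0353221957041… kg/s.
7.4 has 2 significant figures; 209.5 has 4.
Division/multiplication keeps the fewest: 2 significant figures.
Rounded: 0.035 kg/s.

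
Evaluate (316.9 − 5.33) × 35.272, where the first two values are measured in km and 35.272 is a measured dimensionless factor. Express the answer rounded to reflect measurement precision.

1.099 × 10^4 km

316.9 km − 5.33 km = 311.57 km; the difference is limited to 1 decimal place (4 s.f.).
Carrying full precision, 311.57 × 35.272 = 10989.69704 km; 35.272 has 5 s.f., so the result keeps min(4, 5) = 4 s.f.
Rounded to 4 significant figures: 1.099 × 10^4 km.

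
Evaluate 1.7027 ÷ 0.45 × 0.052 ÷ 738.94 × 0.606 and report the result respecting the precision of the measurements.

1.6 × 10^-4

1.7027 ÷ 0.45 × 0.052 ÷ 738.94 × 0.606 = 0.000161358710225…
Multiplication/division keeps the fewest significant figures: 1.7027 → 5 s.f., 0.45 → 2 s.f., 0.052 → 2 s.f., 738.94 → 5 s.f., 0.606 → 3 s.f.; limit is 2.
Rounded to 2 significant figures: 1.6 × 10^-4.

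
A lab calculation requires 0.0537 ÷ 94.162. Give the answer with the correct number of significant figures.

0.0537 ÷ 94.162 = 0.000570293749071…
Multiplication/division keeps the fewest significant figures: 0.0537 → 3 s.f., 94.162 → 5 s.f.; limit is 3.
Rounded to 3 significant figures: 5.70 × 10^-4.

5.70 × 10^-4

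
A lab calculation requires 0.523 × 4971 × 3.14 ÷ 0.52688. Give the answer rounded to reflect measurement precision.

1.55 × 10⁴

0.523 × 4971 × 3.14 ÷ 0.52688 = 15493.9941163…
Multiplication/division keeps the fewest significant figures: 0.523 → 3 s.f., 4971 → 4 s.f., 3.14 → 3 s.f., 0.52688 → 5 s.f.; limit is 3.
Rounded to 3 significant figures: 1.55 × 10⁴.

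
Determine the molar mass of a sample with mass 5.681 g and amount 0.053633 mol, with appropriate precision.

molar mass = 5.681 g ÷ 0.053633 mol = 105.923591818… g/mol.
5.681 has 4 significant figures; 0.053633 has 5.
Division/multiplication keeps the fewest: 4 significant figures.
Rounded: 105.9 g/mol.

105.9 g/mol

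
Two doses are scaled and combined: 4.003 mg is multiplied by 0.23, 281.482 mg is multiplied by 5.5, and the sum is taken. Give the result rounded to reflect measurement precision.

4.003 × 0.23 = 0.92069 → 0.92 mg (2 s.f., last digit at the 10^-2 place).
281.482 × 5.5 = 1548.151 → 1.5 × 10^3 mg (2 s.f., last digit at the 10^2 place).
Sum: 1549.07169 mg; keep the coarser place, 10^2.
Result: 1.5 × 10^3 mg.

1.5 × 10^3 mg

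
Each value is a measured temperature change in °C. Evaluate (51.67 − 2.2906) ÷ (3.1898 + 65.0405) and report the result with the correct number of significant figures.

7.237 × 10^-1

51.67 − 2.2906 = 49.3794, limited to 2 d.p. → 4 s.f.; 3.1898 + 65.0405 = 68.2303, limited to 4 d.p. → 6 s.f.
Carrying full precision, 49.3794 ÷ 68.2303 = 0.723716589257…; keep min(4, 6) = 4 s.f.
Rounded to 4 significant figures: 7.237 × 10^-1.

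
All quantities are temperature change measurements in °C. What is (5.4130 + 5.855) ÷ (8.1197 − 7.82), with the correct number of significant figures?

5.4130 + 5.855 = 11.2680, limited to 3 d.p. → 5 s.f.; 8.1197 − 7.82 = 0.2997, limited to 2 d.p. → 2 s.f.
Carrying full precision, 11.2680 ÷ 0.2997 = 37.5975975976…; keep min(5, 2) = 2 s.f.
Rounded to 2 significant figures: 38.

38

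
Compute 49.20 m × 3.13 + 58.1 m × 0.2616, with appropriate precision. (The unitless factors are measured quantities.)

169 m

49.20 × 3.13 = 153.996 → 154 m (3 s.f., last digit at the 10^0 place).
58.1 × 0.2616 = 15.19896 → 15.2 m (3 s.f., last digit at the 10^-1 place).
Sum: 169.19496 m; keep the coarser place, 10^0.
Result: 169 m.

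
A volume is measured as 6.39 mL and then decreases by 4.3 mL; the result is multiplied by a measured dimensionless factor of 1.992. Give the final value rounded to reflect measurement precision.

4.2 mL

6.39 mL − 4.3 mL = 2.09 mL; the difference is limited to 1 decimal place (2 s.f.).
Carrying full precision, 2.09 × 1.992 = 4.16328 mL; 1.992 has 4 s.f., so the result keeps min(2, 4) = 2 s.f.
Rounded to 2 significant figures: 4.2 mL.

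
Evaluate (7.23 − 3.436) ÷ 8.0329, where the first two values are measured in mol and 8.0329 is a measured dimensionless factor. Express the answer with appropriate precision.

0.472 mol

7.23 mol − 3.436 mol = 3.794 mol; the difference is limited to 2 decimal places (3 s.f.).
Carrying full precision, 3.794 ÷ 8.0329 = 0.472307634852… mol; 8.0329 has 5 s.f., so the result keeps min(3, 5) = 3 s.f.
Rounded to 3 significant figures: 0.472 mol.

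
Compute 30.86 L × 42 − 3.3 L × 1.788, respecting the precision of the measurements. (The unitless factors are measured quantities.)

30.86 × 42 = 1296.12 → 1.3 × 10³ L (2 s.f., last digit at the 10^2 place).
3.3 × 1.788 = 5.9004 → 5.9 L (2 s.f., last digit at the 10^-1 place).
Difference: 1290.2196 L; keep the coarser place, 10^2.
Result: 1.3 × 10³ L.

1.3 × 10³ L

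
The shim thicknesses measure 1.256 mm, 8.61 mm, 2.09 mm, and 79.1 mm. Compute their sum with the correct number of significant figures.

1.256 mm + 8.61 mm + 2.09 mm + 79.1 mm = 91.056 mm.
Addition/subtraction keeps the fewest decimal places: 1.256 → 3 decimal places, 8.61 → 2 decimal places, 2.09 → 2 decimal places, 79.1 → 1 decimal place; limit is 1.
Rounded to 1 decimal place: 91.1 mm.

91.1 mm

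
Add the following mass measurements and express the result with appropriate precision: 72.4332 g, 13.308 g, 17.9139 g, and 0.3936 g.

104.049 g

72.4332 g + 13.308 g + 17.9139 g + 0.3936 g = 104.0487 g.
Addition/subtraction keeps the fewest decimal places: 72.4332 → 4 decimal places, 13.308 → 3 decimal places, 17.9139 → 4 decimal places, 0.3936 → 4 decimal places; limit is 3.
Rounded to 3 decimal places: 104.049 g.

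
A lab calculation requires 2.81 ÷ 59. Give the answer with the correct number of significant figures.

2.81 ÷ 59 = 0.0476271186441…
Multiplication/division keeps the fewest significant figures: 2.81 → 3 s.f., 59 → 2 s.f.; limit is 2.
Rounded to 2 significant figures: 0.048.

0.048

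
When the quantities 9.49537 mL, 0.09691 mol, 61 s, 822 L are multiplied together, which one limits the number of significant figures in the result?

9.49537 mL → 6 s.f.; 0.09691 mol → 4 s.f.; 61 s → 2 s.f.; 822 L → 3 s.f.
The fewest is 2 significant figures, from 61 s.

61 s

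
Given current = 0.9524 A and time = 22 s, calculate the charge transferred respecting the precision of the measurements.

charge transferred = 0.9524 A × 22 s = 20.9528 C.
0.9524 has 4 significant figures; 22 has 2.
Division/multiplication keeps the fewest: 2 significant figures.
Rounded: 21 C.

21 C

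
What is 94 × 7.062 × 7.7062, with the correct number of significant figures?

94 × 7.062 × 7.7062 = 5115.5913336
Multiplication/division keeps the fewest significant figures: 94 → 2 s.f., 7.062 → 4 s.f., 7.7062 → 5 s.f.; limit is 2.
Rounded to 2 significant figures: 5.1 × 10³.

5.1 × 10³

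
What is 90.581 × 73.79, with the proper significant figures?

6684

90.581 × 73.79 = 6683.97199
Multiplication/division keeps the fewest significant figures: 90.581 → 5 s.f., 73.79 → 4 s.f.; limit is 4.
Rounded to 4 significant figures: 6684.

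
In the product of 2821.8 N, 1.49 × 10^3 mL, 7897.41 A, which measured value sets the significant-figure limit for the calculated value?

1.49 × 10^3 mL

2821.8 N → 5 s.f.; 1.49 × 10^3 mL → 3 s.f.; 7897.41 A → 6 s.f.
The fewest is 3 significant figures, from 1.49 × 10^3 mL.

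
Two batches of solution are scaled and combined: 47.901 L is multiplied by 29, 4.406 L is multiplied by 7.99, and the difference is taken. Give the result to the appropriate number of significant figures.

1.4 × 10³ L

47.901 × 29 = 1389.129 → 1.4 × 10³ L (2 s.f., last digit at the 10^2 place).
4.406 × 7.99 = 35.20394 → 35.2 L (3 s.f., last digit at the 10^-1 place).
Difference: 1353.92506 L; keep the coarser place, 10^2.
Result: 1.4 × 10³ L.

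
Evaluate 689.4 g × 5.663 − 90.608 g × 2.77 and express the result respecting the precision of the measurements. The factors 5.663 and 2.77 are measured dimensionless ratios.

3653 g

689.4 × 5.663 = 3904.0722 → 3904 g (4 s.f., last digit at the 10^0 place).
90.608 × 2.77 = 250.98416 → 251 g (3 s.f., last digit at the 10^0 place).
Difference: 3653.08804 g; keep the coarser place, 10^0.
Result: 3653 g.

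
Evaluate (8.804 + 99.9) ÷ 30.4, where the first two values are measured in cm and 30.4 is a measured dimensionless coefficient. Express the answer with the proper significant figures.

3.58 cm

8.804 cm + 99.9 cm = 108.704 cm; the sum is limited to 1 decimal place (4 s.f.).
Carrying full precision, 108.704 ÷ 30.4 = 3.57578947368… cm; 30.4 has 3 s.f., so the result keeps min(4, 3) = 3 s.f.
Rounded to 3 significant figures: 3.58 cm.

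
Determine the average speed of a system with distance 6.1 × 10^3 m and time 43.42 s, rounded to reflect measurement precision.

average speed = 6.1 × 10^3 m ÷ 43.42 s = 140.488254261… m/s.
6.1 × 10^3 has 2 significant figures; 43.42 has 4.
Division/multiplication keeps the fewest: 2 significant figures.
Rounded: 1.4 × 10^2 m/s.

1.4 × 10^2 m/s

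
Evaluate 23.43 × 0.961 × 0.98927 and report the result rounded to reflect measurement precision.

22.3

23.43 × 0.961 × 0.98927 = 22.2746308521
Multiplication/division keeps the fewest significant figures: 23.43 → 4 s.f., 0.961 → 3 s.f., 0.98927 → 5 s.f.; limit is 3.
Rounded to 3 significant figures: 22.3.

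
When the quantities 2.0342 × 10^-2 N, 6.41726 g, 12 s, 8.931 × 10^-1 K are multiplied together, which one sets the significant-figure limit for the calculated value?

12 s

2.0342 × 10^-2 N → 5 s.f.; 6.41726 g → 6 s.f.; 12 s → 2 s.f.; 8.931 × 10^-1 K → 4 s.f.
The fewest is 2 significant figures, from 12 s.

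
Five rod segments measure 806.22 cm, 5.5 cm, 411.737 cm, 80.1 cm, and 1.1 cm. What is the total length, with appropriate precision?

1304.7 cm

806.22 cm + 5.5 cm + 411.737 cm + 80.1 cm + 1.1 cm = 1304.657 cm.
Addition/subtraction keeps the fewest decimal places: 806.22 → 2 decimal places, 5.5 → 1 decimal place, 411.737 → 3 decimal places, 80.1 → 1 decimal place, 1.1 → 1 decimal place; limit is 1.
Rounded to 1 decimal place: 1304.7 cm.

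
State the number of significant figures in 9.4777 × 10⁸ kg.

9.4777 × 10⁸: in scientific notation every digit of the coefficient is significant.

5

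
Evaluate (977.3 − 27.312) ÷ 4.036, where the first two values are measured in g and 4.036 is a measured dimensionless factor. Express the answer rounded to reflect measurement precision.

235.4 g

977.3 g − 27.312 g = 949.988 g; the difference is limited to 1 decimal place (4 s.f.).
Carrying full precision, 949.988 ÷ 4.036 = 235.378592666… g; 4.036 has 4 s.f., so the result keeps min(4, 4) = 4 s.f.
Rounded to 4 significant figures: 235.4 g.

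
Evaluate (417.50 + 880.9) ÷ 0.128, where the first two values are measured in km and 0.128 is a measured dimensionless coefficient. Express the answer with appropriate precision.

417.50 km + 880.9 km = 1298.40 km; the sum is limited to 1 decimal place (5 s.f.).
Carrying full precision, 1298.40 ÷ 0.128 = 10143.75 km; 0.128 has 3 s.f., so the result keeps min(5, 3) = 3 s.f.
Rounded to 3 significant figures: 1.01 × 10^4 km.

1.01 × 10^4 km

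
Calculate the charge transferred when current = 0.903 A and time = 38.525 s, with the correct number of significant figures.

34.8 C

charge transferred = 0.903 A × 38.525 s = 34.788075 C.
0.903 has 3 significant figures; 38.525 has 5.
Division/multiplication keeps the fewest: 3 significant figures.
Rounded: 34.8 C.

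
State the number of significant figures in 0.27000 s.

0.27000: leading zeros are not significant; trailing zeros after a decimal point are significant.

5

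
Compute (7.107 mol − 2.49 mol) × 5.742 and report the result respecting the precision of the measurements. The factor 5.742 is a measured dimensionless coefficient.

7.107 mol − 2.49 mol = 4.617 mol; the difference is limited to 2 decimal places (3 s.f.).
Carrying full precision, 4.617 × 5.742 = 26.510814 mol; 5.742 has 4 s.f., so the result keeps min(3, 4) = 3 s.f.
Rounded to 3 significant figures: 26.5 mol.

26.5 mol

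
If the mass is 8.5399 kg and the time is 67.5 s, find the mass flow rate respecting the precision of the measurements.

mass flow rate = 8.5399 kg ÷ 67.5 s = 0.126517037037… kg/s.
8.5399 has 5 significant figures; 67.5 has 3.
Division/multiplication keeps the fewest: 3 significant figures.
Rounded: 1.27 × 10^-1 kg/s.

1.27 × 10^-1 kg/s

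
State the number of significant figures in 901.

3

901: zeros between nonzero digits are significant.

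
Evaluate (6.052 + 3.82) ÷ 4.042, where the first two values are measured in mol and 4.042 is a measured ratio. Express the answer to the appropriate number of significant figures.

2.44 mol

6.052 mol + 3.82 mol = 9.872 mol; the sum is limited to 2 decimal places (3 s.f.).
Carrying full precision, 9.872 ÷ 4.042 = 2.44235526967… mol; 4.042 has 4 s.f., so the result keeps min(3, 4) = 3 s.f.
Rounded to 3 significant figures: 2.44 mol.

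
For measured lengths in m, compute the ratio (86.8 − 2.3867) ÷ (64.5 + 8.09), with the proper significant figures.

86.8 − 2.3867 = 84.4133, limited to 1 d.p. → 3 s.f.; 64.5 + 8.09 = 72.59, limited to 1 d.p. → 3 s.f.
Carrying full precision, 84.4133 ÷ 72.59 = 1.16287780686…; keep min(3, 3) = 3 s.f.
Rounded to 3 significant figures: 1.16.

1.16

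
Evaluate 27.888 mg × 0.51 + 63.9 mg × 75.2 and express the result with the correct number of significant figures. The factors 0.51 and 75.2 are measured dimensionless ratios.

27.888 × 0.51 = 14.22288 → 14 mg (2 s.f., last digit at the 10^0 place).
63.9 × 75.2 = 4805.28 → 4.81 × 10^3 mg (3 s.f., last digit at the 10^1 place).
Sum: 4819.50288 mg; keep the coarser place, 10^1.
Result: 4.82 × 10^3 mg.

4.82 × 10^3 mg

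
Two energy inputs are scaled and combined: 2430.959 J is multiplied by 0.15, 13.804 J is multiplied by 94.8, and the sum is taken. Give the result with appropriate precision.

2430.959 × 0.15 = 364.64385 → 3.6 × 10² J (2 s.f., last digit at the 10^1 place).
13.804 × 94.8 = 1308.6192 → 1.31 × 10³ J (3 s.f., last digit at the 10^1 place).
Sum: 1673.26305 J; keep the coarser place, 10^1.
Result: 1.67 × 10³ J.

1.67 × 10³ J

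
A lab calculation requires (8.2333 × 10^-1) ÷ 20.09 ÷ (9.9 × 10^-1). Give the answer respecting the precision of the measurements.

(8.2333 × 10^-1) ÷ 20.09 ÷ (9.9 × 10^-1) = 0.0413960410476…
Multiplication/division keeps the fewest significant figures: 8.2333 × 10^-1 → 5 s.f., 20.09 → 4 s.f., 9.9 × 10^-1 → 2 s.f.; limit is 2.
Rounded to 2 significant figures: 0.041.

0.041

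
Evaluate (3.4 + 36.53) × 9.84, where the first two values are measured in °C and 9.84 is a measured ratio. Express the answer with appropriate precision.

3.4 °C + 36.53 °C = 39.93 °C; the sum is limited to 1 decimal place (3 s.f.).
Carrying full precision, 39.93 × 9.84 = 392.9112 °C; 9.84 has 3 s.f., so the result keeps min(3, 3) = 3 s.f.
Rounded to 3 significant figures: 3.93 × 10^2 °C.

3.93 × 10^2 °C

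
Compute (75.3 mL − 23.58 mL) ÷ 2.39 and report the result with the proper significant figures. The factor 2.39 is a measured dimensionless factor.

21.6 mL

75.3 mL − 23.58 mL = 51.72 mL; the difference is limited to 1 decimal place (3 s.f.).
Carrying full precision, 51.72 ÷ 2.39 = 21.640167364… mL; 2.39 has 3 s.f., so the result keeps min(3, 3) = 3 s.f.
Rounded to 3 significant figures: 21.6 mL.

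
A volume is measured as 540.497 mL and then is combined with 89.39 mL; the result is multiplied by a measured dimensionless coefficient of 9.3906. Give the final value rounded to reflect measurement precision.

5915.0 mL

540.497 mL + 89.39 mL = 629.887 mL; the sum is limited to 2 decimal places (5 s.f.).
Carrying full precision, 629.887 × 9.3906 = 5915.0168622 mL; 9.3906 has 5 s.f., so the result keeps min(5, 5) = 5 s.f.
Rounded to 5 significant figures: 5915.0 mL.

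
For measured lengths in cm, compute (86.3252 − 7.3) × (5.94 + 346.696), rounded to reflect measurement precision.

2.79 × 10⁴ cm²

86.3252 − 7.3 = 79.0252, limited to 1 d.p. → 3 s.f.; 5.94 + 346.696 = 352.636, limited to 2 d.p. → 5 s.f.
Carrying full precision, 79.0252 × 352.636 = 27867.1304272; keep min(3, 5) = 3 s.f.
Rounded to 3 significant figures: 2.79 × 10⁴ cm².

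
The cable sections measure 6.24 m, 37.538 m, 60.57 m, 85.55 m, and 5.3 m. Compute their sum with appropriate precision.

6.24 m + 37.538 m + 60.57 m + 85.55 m + 5.3 m = 195.198 m.
Addition/subtraction keeps the fewest decimal places: 6.24 → 2 decimal places, 37.538 → 3 decimal places, 60.57 → 2 decimal places, 85.55 → 2 decimal places, 5.3 → 1 decimal place; limit is 1.
Rounded to 1 decimal place: 195.2 m.

195.2 m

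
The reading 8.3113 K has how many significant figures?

5

8.3113: every digit is nonzero and significant.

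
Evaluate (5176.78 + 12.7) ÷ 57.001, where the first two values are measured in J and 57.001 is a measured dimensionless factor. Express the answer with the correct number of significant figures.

91.042 J

5176.78 J + 12.7 J = 5189.48 J; the sum is limited to 1 decimal place (5 s.f.).
Carrying full precision, 5189.48 ÷ 57.001 = 91.0419115454… J; 57.001 has 5 s.f., so the result keeps min(5, 5) = 5 s.f.
Rounded to 5 significant figures: 91.042 J.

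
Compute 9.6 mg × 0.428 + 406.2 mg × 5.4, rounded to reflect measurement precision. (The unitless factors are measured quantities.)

9.6 × 0.428 = 4.1088 → 4.1 mg (2 s.f., last digit at the 10^-1 place).
406.2 × 5.4 = 2193.48 → 2.2 × 10³ mg (2 s.f., last digit at the 10^2 place).
Sum: 2197.5888 mg; keep the coarser place, 10^2.
Result: 2.2 × 10³ mg.

2.2 × 10³ mg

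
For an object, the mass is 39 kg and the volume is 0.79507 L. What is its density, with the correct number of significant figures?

density = 39 kg ÷ 0.79507 L = 49.0522847045… kg/L.
39 has 2 significant figures; 0.79507 has 5.
Division/multiplication keeps the fewest: 2 significant figures.
Rounded: 49 kg/L.

49 kg/L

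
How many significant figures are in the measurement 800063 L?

800063: zeros between nonzero digits are significant.

6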